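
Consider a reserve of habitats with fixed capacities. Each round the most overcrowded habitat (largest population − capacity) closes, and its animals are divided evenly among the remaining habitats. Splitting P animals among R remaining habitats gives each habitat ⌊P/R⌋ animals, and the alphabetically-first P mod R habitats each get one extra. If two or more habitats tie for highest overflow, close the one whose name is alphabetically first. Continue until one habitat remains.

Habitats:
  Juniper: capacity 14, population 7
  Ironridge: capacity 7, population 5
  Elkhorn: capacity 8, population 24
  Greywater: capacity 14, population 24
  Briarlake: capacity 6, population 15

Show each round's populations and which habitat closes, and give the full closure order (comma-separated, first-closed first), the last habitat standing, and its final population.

Closure order: Elkhorn, Greywater, Briarlake, Ironridge
Last habitat: Juniper with 75 animals

Round 1: Briarlake=15 Elkhorn=24 Greywater=24 Ironridge=5 Juniper=7 → close Elkhorn (overflow 16)
  24÷4 = 6 each, +1 to first 0
Round 2: Briarlake=21 Greywater=30 Ironridge=11 Juniper=13 → close Greywater (overflow 16)
  30÷3 = 10 each, +1 to first 0
Round 3: Briarlake=31 Ironridge=21 Juniper=23 → close Briarlake (overflow 25)
  31÷2 = 15 each, +1 to first 1
Round 4: Ironridge=37 Juniper=38 → close Ironridge (overflow 30)
  37÷1 = 37 each, +1 to first 0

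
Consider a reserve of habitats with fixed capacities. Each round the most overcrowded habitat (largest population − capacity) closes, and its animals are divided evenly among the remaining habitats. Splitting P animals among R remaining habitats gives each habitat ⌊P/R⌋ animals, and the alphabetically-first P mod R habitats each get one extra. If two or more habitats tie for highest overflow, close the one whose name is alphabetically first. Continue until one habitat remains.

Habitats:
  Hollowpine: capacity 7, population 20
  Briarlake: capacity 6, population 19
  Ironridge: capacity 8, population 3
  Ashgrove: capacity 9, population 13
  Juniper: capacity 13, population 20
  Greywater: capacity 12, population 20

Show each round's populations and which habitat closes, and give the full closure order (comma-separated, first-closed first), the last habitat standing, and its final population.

Closure order: Briarlake, Hollowpine, Greywater, Juniper, Ashgrove
Last habitat: Ironridge with 95 animals

Round 1: Ashgrove=13 Briarlake=19 Greywater=20 Hollowpine=20 Ironridge=3 Juniper=20 → close Briarlake (overflow 13)
  19÷5 = 3 each, +1 to first 4
Round 2: Ashgrove=17 Greywater=24 Hollowpine=24 Ironridge=7 Juniper=23 → close Hollowpine (overflow 17)
  24÷4 = 6 each, +1 to first 0
Round 3: Ashgrove=23 Greywater=30 Ironridge=13 Juniper=29 → close Greywater (overflow 18)
  30÷3 = 10 each, +1 to first 0
Round 4: Ashgrove=33 Ironridge=23 Juniper=39 → close Juniper (overflow 26)
  39÷2 = 19 each, +1 to first 1
Round 5: Ashgrove=53 Ironridge=42 → close Ashgrove (overflow 44)
  53÷1 = 53 each, +1 to first 0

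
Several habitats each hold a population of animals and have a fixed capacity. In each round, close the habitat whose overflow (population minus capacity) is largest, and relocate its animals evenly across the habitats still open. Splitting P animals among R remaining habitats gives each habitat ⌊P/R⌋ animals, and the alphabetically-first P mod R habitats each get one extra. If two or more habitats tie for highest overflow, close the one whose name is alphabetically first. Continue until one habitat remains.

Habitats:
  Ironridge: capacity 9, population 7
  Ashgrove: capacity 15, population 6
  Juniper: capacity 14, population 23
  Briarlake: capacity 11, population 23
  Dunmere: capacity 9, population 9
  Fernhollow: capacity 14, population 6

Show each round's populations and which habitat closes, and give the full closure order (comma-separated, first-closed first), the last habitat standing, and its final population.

Round 1: Ashgrove=6 Briarlake=23 Dunmere=9 Fernhollow=6 Ironridge=7 Juniper=23 → close Briarlake (overflow 12)
  23÷5 = 4 each, +1 to first 3
Round 2: Ashgrove=11 Dunmere=14 Fernhollow=11 Ironridge=11 Juniper=27 → close Juniper (overflow 13)
  27÷4 = 6 each, +1 to first 3
Round 3: Ashgrove=18 Dunmere=21 Fernhollow=18 Ironridge=17 → close Dunmere (overflow 12)
  21÷3 = 7 each, +1 to first 0
Round 4: Ashgrove=25 Fernhollow=25 Ironridge=24 → close Ironridge (overflow 15)
  24÷2 = 12 each, +1 to first 0
Round 5: Ashgrove=37 Fernhollow=37 → close Fernhollow (overflow 23)
  37÷1 = 37 each, +1 to first 0

Closure order: Briarlake, Juniper, Dunmere, Ironridge, Fernhollow
Last habitat: Ashgrove with 74 animals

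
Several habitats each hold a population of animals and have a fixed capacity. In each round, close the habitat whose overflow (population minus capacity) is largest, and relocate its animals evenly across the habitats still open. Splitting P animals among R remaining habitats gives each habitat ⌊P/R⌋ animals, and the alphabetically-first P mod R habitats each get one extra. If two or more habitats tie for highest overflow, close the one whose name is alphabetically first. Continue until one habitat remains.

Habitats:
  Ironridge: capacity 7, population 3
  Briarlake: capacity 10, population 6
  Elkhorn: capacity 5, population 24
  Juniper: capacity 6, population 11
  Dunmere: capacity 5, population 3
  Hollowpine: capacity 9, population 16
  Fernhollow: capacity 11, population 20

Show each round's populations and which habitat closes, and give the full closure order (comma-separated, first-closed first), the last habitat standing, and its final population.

Round 1: Briarlake=6 Dunmere=3 Elkhorn=24 Fernhollow=20 Hollowpine=16 Ironridge=3 Juniper=11 → close Elkhorn (overflow 19)
  24÷6 = 4 each, +1 to first 0
Round 2: Briarlake=10 Dunmere=7 Fernhollow=24 Hollowpine=20 Ironridge=7 Juniper=15 → close Fernhollow (overflow 13)
  24÷5 = 4 each, +1 to first 4
Round 3: Briarlake=15 Dunmere=12 Hollowpine=25 Ironridge=12 Juniper=19 → close Hollowpine (overflow 16)
  25÷4 = 6 each, +1 to first 1
Round 4: Briarlake=22 Dunmere=18 Ironridge=18 Juniper=25 → close Juniper (overflow 19)
  25÷3 = 8 each, +1 to first 1
Round 5: Briarlake=31 Dunmere=26 Ironridge=26 → close Briarlake (overflow 21)
  31÷2 = 15 each, +1 to first 1
Round 6: Dunmere=42 Ironridge=41 → close Dunmere (overflow 37)
  42÷1 = 42 each, +1 to first 0

Closure order: Elkhorn, Fernhollow, Hollowpine, Juniper, Briarlake, Dunmere
Last habitat: Ironridge with 83 animals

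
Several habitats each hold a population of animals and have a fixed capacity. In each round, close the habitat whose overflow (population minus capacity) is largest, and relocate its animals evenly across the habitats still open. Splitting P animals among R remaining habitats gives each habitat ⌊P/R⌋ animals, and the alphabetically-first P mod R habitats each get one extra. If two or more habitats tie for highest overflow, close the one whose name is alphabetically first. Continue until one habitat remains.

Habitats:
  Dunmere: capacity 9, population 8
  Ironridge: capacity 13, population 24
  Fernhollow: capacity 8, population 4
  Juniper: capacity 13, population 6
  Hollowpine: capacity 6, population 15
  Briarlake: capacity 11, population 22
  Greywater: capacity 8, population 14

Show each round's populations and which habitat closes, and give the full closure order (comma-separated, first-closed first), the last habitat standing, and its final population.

Closure order: Briarlake, Ironridge, Hollowpine, Greywater, Dunmere, Fernhollow
Last habitat: Juniper with 93 animals

Round 1: Briarlake=22 Dunmere=8 Fernhollow=4 Greywater=14 Hollowpine=15 Ironridge=24 Juniper=6 → close Briarlake (overflow 11)
  22÷6 = 3 each, +1 to first 4
Round 2: Dunmere=12 Fernhollow=8 Greywater=18 Hollowpine=19 Ironridge=27 Juniper=9 → close Ironridge (overflow 14)
  27÷5 = 5 each, +1 to first 2
Round 3: Dunmere=18 Fernhollow=14 Greywater=23 Hollowpine=24 Juniper=14 → close Hollowpine (overflow 18)
  24÷4 = 6 each, +1 to first 0
Round 4: Dunmere=24 Fernhollow=20 Greywater=29 Juniper=20 → close Greywater (overflow 21)
  29÷3 = 9 each, +1 to first 2
Round 5: Dunmere=34 Fernhollow=30 Juniper=29 → close Dunmere (overflow 25)
  34÷2 = 17 each, +1 to first 0
Round 6: Fernhollow=47 Juniper=46 → close Fernhollow (overflow 39)
  47÷1 = 47 each, +1 to first 0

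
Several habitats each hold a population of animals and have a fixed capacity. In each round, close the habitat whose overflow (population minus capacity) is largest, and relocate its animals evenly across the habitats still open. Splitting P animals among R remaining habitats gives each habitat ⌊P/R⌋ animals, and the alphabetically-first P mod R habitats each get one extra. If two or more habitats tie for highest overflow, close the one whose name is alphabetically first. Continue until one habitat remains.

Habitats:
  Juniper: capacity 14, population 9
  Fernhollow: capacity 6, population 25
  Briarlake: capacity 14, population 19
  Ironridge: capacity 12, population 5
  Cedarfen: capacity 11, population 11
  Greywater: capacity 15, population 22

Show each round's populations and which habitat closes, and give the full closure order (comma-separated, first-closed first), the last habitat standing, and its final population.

Closure order: Fernhollow, Greywater, Briarlake, Cedarfen, Juniper
Last habitat: Ironridge with 91 animals

Round 1: Briarlake=19 Cedarfen=11 Fernhollow=25 Greywater=22 Ironridge=5 Juniper=9 → close Fernhollow (overflow 19)
  25÷5 = 5 each, +1 to first 0
Round 2: Briarlake=24 Cedarfen=16 Greywater=27 Ironridge=10 Juniper=14 → close Greywater (overflow 12)
  27÷4 = 6 each, +1 to first 3
Round 3: Briarlake=31 Cedarfen=23 Ironridge=17 Juniper=20 → close Briarlake (overflow 17)
  31÷3 = 10 each, +1 to first 1
Round 4: Cedarfen=34 Ironridge=27 Juniper=30 → close Cedarfen (overflow 23)
  34÷2 = 17 each, +1 to first 0
Round 5: Ironridge=44 Juniper=47 → close Juniper (overflow 33)
  47÷1 = 47 each, +1 to first 0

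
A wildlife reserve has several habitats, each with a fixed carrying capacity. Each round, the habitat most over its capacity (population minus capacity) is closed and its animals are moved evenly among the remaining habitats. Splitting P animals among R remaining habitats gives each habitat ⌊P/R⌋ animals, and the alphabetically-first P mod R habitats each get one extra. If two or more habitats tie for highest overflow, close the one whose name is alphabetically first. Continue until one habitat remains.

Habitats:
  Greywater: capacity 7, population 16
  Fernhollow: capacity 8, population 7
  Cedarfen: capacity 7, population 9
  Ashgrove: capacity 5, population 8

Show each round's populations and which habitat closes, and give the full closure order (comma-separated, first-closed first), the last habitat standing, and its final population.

Closure order: Greywater, Ashgrove, Cedarfen
Last habitat: Fernhollow with 40 animals

Round 1: Ashgrove=8 Cedarfen=9 Fernhollow=7 Greywater=16 → close Greywater (overflow 9)
  16÷3 = 5 each, +1 to first 1
Round 2: Ashgrove=14 Cedarfen=14 Fernhollow=12 → close Ashgrove (overflow 9)
  14÷2 = 7 each, +1 to first 0
Round 3: Cedarfen=21 Fernhollow=19 → close Cedarfen (overflow 14)
  21÷1 = 21 each, +1 to first 0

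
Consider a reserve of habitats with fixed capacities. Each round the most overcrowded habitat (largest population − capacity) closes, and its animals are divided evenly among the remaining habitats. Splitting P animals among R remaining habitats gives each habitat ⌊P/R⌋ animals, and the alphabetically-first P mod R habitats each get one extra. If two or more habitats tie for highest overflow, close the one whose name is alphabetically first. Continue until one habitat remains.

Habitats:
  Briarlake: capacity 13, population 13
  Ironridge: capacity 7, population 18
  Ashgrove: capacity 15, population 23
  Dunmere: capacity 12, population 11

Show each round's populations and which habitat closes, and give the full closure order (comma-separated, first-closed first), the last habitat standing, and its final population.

Round 1: Ashgrove=23 Briarlake=13 Dunmere=11 Ironridge=18 → close Ironridge (overflow 11)
  18÷3 = 6 each, +1 to first 0
Round 2: Ashgrove=29 Briarlake=19 Dunmere=17 → close Ashgrove (overflow 14)
  29÷2 = 14 each, +1 to first 1
Round 3: Briarlake=34 Dunmere=31 → close Briarlake (overflow 21)
  34÷1 = 34 each, +1 to first 0

Closure order: Ironridge, Ashgrove, Briarlake
Last habitat: Dunmere with 65 animals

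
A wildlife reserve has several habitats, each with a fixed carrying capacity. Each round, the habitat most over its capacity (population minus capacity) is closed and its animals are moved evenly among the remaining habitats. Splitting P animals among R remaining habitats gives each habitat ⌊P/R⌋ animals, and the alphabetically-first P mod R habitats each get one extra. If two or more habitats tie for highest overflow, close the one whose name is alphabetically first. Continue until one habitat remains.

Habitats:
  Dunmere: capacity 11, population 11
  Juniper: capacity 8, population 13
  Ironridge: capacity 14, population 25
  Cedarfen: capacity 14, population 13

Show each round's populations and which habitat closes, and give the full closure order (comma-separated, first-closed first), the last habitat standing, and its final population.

Round 1: Cedarfen=13 Dunmere=11 Ironridge=25 Juniper=13 → close Ironridge (overflow 11)
  25÷3 = 8 each, +1 to first 1
Round 2: Cedarfen=22 Dunmere=19 Juniper=21 → close Juniper (overflow 13)
  21÷2 = 10 each, +1 to first 1
Round 3: Cedarfen=33 Dunmere=29 → close Cedarfen (overflow 19)
  33÷1 = 33 each, +1 to first 0

Closure order: Ironridge, Juniper, Cedarfen
Last habitat: Dunmere with 62 animals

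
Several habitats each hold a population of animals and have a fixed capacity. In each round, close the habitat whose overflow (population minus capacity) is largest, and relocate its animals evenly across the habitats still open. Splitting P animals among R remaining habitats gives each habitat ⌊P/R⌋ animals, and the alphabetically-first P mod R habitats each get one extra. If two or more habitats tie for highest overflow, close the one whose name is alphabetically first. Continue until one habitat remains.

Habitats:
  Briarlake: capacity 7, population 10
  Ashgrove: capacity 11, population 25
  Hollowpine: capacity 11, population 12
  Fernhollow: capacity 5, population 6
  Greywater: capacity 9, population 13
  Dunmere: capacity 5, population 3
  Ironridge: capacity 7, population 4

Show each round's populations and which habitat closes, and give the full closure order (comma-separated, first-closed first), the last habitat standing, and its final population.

Closure order: Ashgrove, Briarlake, Greywater, Fernhollow, Hollowpine, Dunmere
Last habitat: Ironridge with 73 animals

Round 1: Ashgrove=25 Briarlake=10 Dunmere=3 Fernhollow=6 Greywater=13 Hollowpine=12 Ironridge=4 → close Ashgrove (overflow 14)
  25÷6 = 4 each, +1 to first 1
Round 2: Briarlake=15 Dunmere=7 Fernhollow=10 Greywater=17 Hollowpine=16 Ironridge=8 → close Briarlake (overflow 8)
  15÷5 = 3 each, +1 to first 0
Round 3: Dunmere=10 Fernhollow=13 Greywater=20 Hollowpine=19 Ironridge=11 → close Greywater (overflow 11)
  20÷4 = 5 each, +1 to first 0
Round 4: Dunmere=15 Fernhollow=18 Hollowpine=24 Ironridge=16 → close Fernhollow (overflow 13)
  18÷3 = 6 each, +1 to first 0
Round 5: Dunmere=21 Hollowpine=30 Ironridge=22 → close Hollowpine (overflow 19)
  30÷2 = 15 each, +1 to first 0
Round 6: Dunmere=36 Ironridge=37 → close Dunmere (overflow 31)
  36÷1 = 36 each, +1 to first 0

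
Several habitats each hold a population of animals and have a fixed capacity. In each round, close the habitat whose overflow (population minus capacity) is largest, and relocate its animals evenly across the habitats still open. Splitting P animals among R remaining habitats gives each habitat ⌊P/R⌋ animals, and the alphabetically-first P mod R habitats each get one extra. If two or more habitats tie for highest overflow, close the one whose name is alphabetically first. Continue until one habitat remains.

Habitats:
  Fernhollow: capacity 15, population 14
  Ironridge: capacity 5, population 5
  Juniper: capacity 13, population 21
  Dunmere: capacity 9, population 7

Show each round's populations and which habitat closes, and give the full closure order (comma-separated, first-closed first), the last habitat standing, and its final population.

Round 1: Dunmere=7 Fernhollow=14 Ironridge=5 Juniper=21 → close Juniper (overflow 8)
  21÷3 = 7 each, +1 to first 0
Round 2: Dunmere=14 Fernhollow=21 Ironridge=12 → close Ironridge (overflow 7)
  12÷2 = 6 each, +1 to first 0
Round 3: Dunmere=20 Fernhollow=27 → close Fernhollow (overflow 12)
  27÷1 = 27 each, +1 to first 0

Closure order: Juniper, Ironridge, Fernhollow
Last habitat: Dunmere with 47 animals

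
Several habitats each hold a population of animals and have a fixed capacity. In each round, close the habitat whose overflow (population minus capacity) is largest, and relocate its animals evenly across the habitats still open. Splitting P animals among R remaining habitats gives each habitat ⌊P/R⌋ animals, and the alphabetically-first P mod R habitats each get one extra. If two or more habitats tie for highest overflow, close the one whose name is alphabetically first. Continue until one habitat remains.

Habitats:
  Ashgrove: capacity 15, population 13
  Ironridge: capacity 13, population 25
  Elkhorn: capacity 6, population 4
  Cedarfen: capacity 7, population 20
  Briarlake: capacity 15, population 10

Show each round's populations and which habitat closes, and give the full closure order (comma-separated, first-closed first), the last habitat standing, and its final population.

Round 1: Ashgrove=13 Briarlake=10 Cedarfen=20 Elkhorn=4 Ironridge=25 → close Cedarfen (overflow 13)
  20÷4 = 5 each, +1 to first 0
Round 2: Ashgrove=18 Briarlake=15 Elkhorn=9 Ironridge=30 → close Ironridge (overflow 17)
  30÷3 = 10 each, +1 to first 0
Round 3: Ashgrove=28 Briarlake=25 Elkhorn=19 → close Ashgrove (overflow 13)
  28÷2 = 14 each, +1 to first 0
Round 4: Briarlake=39 Elkhorn=33 → close Elkhorn (overflow 27)
  33÷1 = 33 each, +1 to first 0

Closure order: Cedarfen, Ironridge, Ashgrove, Elkhorn
Last habitat: Briarlake with 72 animals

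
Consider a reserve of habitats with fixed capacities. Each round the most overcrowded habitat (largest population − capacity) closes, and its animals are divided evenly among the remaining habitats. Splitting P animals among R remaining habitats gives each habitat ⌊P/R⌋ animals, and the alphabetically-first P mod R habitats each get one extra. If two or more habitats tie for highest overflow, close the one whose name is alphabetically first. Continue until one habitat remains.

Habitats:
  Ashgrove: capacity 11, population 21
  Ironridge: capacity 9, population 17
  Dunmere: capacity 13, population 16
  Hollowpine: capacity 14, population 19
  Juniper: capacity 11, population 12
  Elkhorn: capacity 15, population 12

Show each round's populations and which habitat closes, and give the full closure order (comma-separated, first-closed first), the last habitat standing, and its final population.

Closure order: Ashgrove, Ironridge, Dunmere, Hollowpine, Juniper
Last habitat: Elkhorn with 97 animals

Round 1: Ashgrove=21 Dunmere=16 Elkhorn=12 Hollowpine=19 Ironridge=17 Juniper=12 → close Ashgrove (overflow 10)
  21÷5 = 4 each, +1 to first 1
Round 2: Dunmere=21 Elkhorn=16 Hollowpine=23 Ironridge=21 Juniper=16 → close Ironridge (overflow 12)
  21÷4 = 5 each, +1 to first 1
Round 3: Dunmere=27 Elkhorn=21 Hollowpine=28 Juniper=21 → close Dunmere (overflow 14)
  27÷3 = 9 each, +1 to first 0
Round 4: Elkhorn=30 Hollowpine=37 Juniper=30 → close Hollowpine (overflow 23)
  37÷2 = 18 each, +1 to first 1
Round 5: Elkhorn=49 Juniper=48 → close Juniper (overflow 37)
  48÷1 = 48 each, +1 to first 0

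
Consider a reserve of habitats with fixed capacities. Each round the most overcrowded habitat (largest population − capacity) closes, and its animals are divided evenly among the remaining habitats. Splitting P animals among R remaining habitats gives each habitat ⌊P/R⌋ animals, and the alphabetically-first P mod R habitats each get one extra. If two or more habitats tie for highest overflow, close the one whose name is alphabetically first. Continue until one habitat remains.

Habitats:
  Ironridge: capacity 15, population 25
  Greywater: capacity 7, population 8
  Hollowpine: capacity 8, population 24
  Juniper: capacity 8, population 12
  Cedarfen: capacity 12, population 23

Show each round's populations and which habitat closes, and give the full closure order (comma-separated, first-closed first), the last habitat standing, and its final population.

Closure order: Hollowpine, Cedarfen, Ironridge, Juniper
Last habitat: Greywater with 92 animals

Round 1: Cedarfen=23 Greywater=8 Hollowpine=24 Ironridge=25 Juniper=12 → close Hollowpine (overflow 16)
  24÷4 = 6 each, +1 to first 0
Round 2: Cedarfen=29 Greywater=14 Ironridge=31 Juniper=18 → close Cedarfen (overflow 17)
  29÷3 = 9 each, +1 to first 2
Round 3: Greywater=24 Ironridge=41 Juniper=27 → close Ironridge (overflow 26)
  41÷2 = 20 each, +1 to first 1
Round 4: Greywater=45 Juniper=47 → close Juniper (overflow 39)
  47÷1 = 47 each, +1 to first 0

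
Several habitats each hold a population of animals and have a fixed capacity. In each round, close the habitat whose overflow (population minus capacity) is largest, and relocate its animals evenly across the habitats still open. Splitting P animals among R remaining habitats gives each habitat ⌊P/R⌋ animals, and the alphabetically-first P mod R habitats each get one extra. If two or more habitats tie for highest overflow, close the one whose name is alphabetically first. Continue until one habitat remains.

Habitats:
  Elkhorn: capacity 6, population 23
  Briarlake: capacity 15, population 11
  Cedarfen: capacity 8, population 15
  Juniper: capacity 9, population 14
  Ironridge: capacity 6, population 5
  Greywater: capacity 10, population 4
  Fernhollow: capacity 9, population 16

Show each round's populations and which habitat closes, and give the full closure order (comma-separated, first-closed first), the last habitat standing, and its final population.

Closure order: Elkhorn, Cedarfen, Fernhollow, Juniper, Ironridge, Briarlake
Last habitat: Greywater with 88 animals

Round 1: Briarlake=11 Cedarfen=15 Elkhorn=23 Fernhollow=16 Greywater=4 Ironridge=5 Juniper=14 → close Elkhorn (overflow 17)
  23÷6 = 3 each, +1 to first 5
Round 2: Briarlake=15 Cedarfen=19 Fernhollow=20 Greywater=8 Ironridge=9 Juniper=17 → close Cedarfen (overflow 11)
  19÷5 = 3 each, +1 to first 4
Round 3: Briarlake=19 Fernhollow=24 Greywater=12 Ironridge=13 Juniper=20 → close Fernhollow (overflow 15)
  24÷4 = 6 each, +1 to first 0
Round 4: Briarlake=25 Greywater=18 Ironridge=19 Juniper=26 → close Juniper (overflow 17)
  26÷3 = 8 each, +1 to first 2
Round 5: Briarlake=34 Greywater=27 Ironridge=27 → close Ironridge (overflow 21)
  27÷2 = 13 each, +1 to first 1
Round 6: Briarlake=48 Greywater=40 → close Briarlake (overflow 33)
  48÷1 = 48 each, +1 to first 0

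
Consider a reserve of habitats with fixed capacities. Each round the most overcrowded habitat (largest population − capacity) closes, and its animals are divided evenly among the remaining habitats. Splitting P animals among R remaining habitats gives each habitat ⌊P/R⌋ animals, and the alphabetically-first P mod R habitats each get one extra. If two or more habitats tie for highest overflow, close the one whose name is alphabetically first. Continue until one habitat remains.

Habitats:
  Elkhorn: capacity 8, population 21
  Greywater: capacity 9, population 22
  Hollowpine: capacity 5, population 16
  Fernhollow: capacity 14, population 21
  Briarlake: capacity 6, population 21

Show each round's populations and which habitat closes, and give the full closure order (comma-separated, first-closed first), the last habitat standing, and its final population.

Round 1: Briarlake=21 Elkhorn=21 Fernhollow=21 Greywater=22 Hollowpine=16 → close Briarlake (overflow 15)
  21÷4 = 5 each, +1 to first 1
Round 2: Elkhorn=27 Fernhollow=26 Greywater=27 Hollowpine=21 → close Elkhorn (overflow 19)
  27÷3 = 9 each, +1 to first 0
Round 3: Fernhollow=35 Greywater=36 Hollowpine=30 → close Greywater (overflow 27)
  36÷2 = 18 each, +1 to first 0
Round 4: Fernhollow=53 Hollowpine=48 → close Hollowpine (overflow 43)
  48÷1 = 48 each, +1 to first 0

Closure order: Briarlake, Elkhorn, Greywater, Hollowpine
Last habitat: Fernhollow with 101 animals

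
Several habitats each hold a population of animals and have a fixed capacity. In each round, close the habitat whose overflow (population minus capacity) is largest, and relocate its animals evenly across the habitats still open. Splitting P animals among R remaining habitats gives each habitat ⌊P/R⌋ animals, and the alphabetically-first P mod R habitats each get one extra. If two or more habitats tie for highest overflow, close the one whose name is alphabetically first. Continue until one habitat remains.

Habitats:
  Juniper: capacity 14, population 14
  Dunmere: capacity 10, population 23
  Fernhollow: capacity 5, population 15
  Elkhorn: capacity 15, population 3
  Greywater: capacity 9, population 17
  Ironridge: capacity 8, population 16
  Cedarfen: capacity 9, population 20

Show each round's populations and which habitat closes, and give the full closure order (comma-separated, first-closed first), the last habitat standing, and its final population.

Round 1: Cedarfen=20 Dunmere=23 Elkhorn=3 Fernhollow=15 Greywater=17 Ironridge=16 Juniper=14 → close Dunmere (overflow 13)
  23÷6 = 3 each, +1 to first 5
Round 2: Cedarfen=24 Elkhorn=7 Fernhollow=19 Greywater=21 Ironridge=20 Juniper=17 → close Cedarfen (overflow 15)
  24÷5 = 4 each, +1 to first 4
Round 3: Elkhorn=12 Fernhollow=24 Greywater=26 Ironridge=25 Juniper=21 → close Fernhollow (overflow 19)
  24÷4 = 6 each, +1 to first 0
Round 4: Elkhorn=18 Greywater=32 Ironridge=31 Juniper=27 → close Greywater (overflow 23)
  32÷3 = 10 each, +1 to first 2
Round 5: Elkhorn=29 Ironridge=42 Juniper=37 → close Ironridge (overflow 34)
  42÷2 = 21 each, +1 to first 0
Round 6: Elkhorn=50 Juniper=58 → close Juniper (overflow 44)
  58÷1 = 58 each, +1 to first 0

Closure order: Dunmere, Cedarfen, Fernhollow, Greywater, Ironridge, Juniper
Last habitat: Elkhorn with 108 animals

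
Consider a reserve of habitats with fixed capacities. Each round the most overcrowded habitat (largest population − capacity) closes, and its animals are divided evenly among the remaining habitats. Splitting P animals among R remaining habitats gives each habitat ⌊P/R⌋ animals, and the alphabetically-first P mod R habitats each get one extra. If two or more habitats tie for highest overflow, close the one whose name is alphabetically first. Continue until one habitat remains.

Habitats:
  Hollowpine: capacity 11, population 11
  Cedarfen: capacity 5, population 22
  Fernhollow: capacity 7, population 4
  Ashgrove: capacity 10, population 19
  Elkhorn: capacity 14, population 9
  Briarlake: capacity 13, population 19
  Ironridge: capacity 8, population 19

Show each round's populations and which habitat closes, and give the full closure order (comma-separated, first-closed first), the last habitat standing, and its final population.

Closure order: Cedarfen, Ironridge, Ashgrove, Briarlake, Hollowpine, Fernhollow
Last habitat: Elkhorn with 103 animals

Round 1: Ashgrove=19 Briarlake=19 Cedarfen=22 Elkhorn=9 Fernhollow=4 Hollowpine=11 Ironridge=19 → close Cedarfen (overflow 17)
  22÷6 = 3 each, +1 to first 4
Round 2: Ashgrove=23 Briarlake=23 Elkhorn=13 Fernhollow=8 Hollowpine=14 Ironridge=22 → close Ironridge (overflow 14)
  22÷5 = 4 each, +1 to first 2
Round 3: Ashgrove=28 Briarlake=28 Elkhorn=17 Fernhollow=12 Hollowpine=18 → close Ashgrove (overflow 18)
  28÷4 = 7 each, +1 to first 0
Round 4: Briarlake=35 Elkhorn=24 Fernhollow=19 Hollowpine=25 → close Briarlake (overflow 22)
  35÷3 = 11 each, +1 to first 2
Round 5: Elkhorn=36 Fernhollow=31 Hollowpine=36 → close Hollowpine (overflow 25)
  36÷2 = 18 each, +1 to first 0
Round 6: Elkhorn=54 Fernhollow=49 → close Fernhollow (overflow 42)
  49÷1 = 49 each, +1 to first 0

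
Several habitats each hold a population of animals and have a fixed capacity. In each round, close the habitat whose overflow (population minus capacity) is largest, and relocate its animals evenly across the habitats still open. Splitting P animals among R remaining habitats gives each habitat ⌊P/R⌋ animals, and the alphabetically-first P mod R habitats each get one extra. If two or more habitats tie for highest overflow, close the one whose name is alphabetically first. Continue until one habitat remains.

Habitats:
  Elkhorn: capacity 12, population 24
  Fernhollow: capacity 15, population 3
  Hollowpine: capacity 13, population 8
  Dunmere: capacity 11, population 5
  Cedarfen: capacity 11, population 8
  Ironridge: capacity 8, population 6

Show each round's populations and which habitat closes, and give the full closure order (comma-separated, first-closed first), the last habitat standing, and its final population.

Round 1: Cedarfen=8 Dunmere=5 Elkhorn=24 Fernhollow=3 Hollowpine=8 Ironridge=6 → close Elkhorn (overflow 12)
  24÷5 = 4 each, +1 to first 4
Round 2: Cedarfen=13 Dunmere=10 Fernhollow=8 Hollowpine=13 Ironridge=10 → close Cedarfen (overflow 2)
  13÷4 = 3 each, +1 to first 1
Round 3: Dunmere=14 Fernhollow=11 Hollowpine=16 Ironridge=13 → close Ironridge (overflow 5)
  13÷3 = 4 each, +1 to first 1
Round 4: Dunmere=19 Fernhollow=15 Hollowpine=20 → close Dunmere (overflow 8)
  19÷2 = 9 each, +1 to first 1
Round 5: Fernhollow=25 Hollowpine=29 → close Hollowpine (overflow 16)
  29÷1 = 29 each, +1 to first 0

Closure order: Elkhorn, Cedarfen, Ironridge, Dunmere, Hollowpine
Last habitat: Fernhollow with 54 animals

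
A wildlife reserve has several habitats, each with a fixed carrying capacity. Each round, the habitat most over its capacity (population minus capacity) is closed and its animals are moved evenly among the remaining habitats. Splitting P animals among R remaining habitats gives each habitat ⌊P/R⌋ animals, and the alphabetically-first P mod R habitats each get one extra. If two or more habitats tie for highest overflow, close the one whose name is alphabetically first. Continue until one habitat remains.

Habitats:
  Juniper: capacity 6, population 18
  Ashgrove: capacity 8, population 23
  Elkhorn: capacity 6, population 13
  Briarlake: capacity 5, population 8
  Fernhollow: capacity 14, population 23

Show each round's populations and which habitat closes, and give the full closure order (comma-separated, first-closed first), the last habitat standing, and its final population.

Closure order: Ashgrove, Juniper, Fernhollow, Elkhorn
Last habitat: Briarlake with 85 animals

Round 1: Ashgrove=23 Briarlake=8 Elkhorn=13 Fernhollow=23 Juniper=18 → close Ashgrove (overflow 15)
  23÷4 = 5 each, +1 to first 3
Round 2: Briarlake=14 Elkhorn=19 Fernhollow=29 Juniper=23 → close Juniper (overflow 17)
  23÷3 = 7 each, +1 to first 2
Round 3: Briarlake=22 Elkhorn=27 Fernhollow=36 → close Fernhollow (overflow 22)
  36÷2 = 18 each, +1 to first 0
Round 4: Briarlake=40 Elkhorn=45 → close Elkhorn (overflow 39)
  45÷1 = 45 each, +1 to first 0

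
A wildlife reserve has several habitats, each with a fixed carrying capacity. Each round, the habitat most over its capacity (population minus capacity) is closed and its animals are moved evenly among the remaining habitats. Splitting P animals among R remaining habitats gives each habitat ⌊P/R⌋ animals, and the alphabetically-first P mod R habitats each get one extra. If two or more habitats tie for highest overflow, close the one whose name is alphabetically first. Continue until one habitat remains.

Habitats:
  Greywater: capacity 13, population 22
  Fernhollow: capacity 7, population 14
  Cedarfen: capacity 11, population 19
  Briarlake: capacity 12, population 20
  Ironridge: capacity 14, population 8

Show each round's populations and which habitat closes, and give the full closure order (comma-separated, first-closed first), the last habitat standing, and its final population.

Round 1: Briarlake=20 Cedarfen=19 Fernhollow=14 Greywater=22 Ironridge=8 → close Greywater (overflow 9)
  22÷4 = 5 each, +1 to first 2
Round 2: Briarlake=26 Cedarfen=25 Fernhollow=19 Ironridge=13 → close Briarlake (overflow 14)
  26÷3 = 8 each, +1 to first 2
Round 3: Cedarfen=34 Fernhollow=28 Ironridge=21 → close Cedarfen (overflow 23)
  34÷2 = 17 each, +1 to first 0
Round 4: Fernhollow=45 Ironridge=38 → close Fernhollow (overflow 38)
  45÷1 = 45 each, +1 to first 0

Closure order: Greywater, Briarlake, Cedarfen, Fernhollow
Last habitat: Ironridge with 83 animals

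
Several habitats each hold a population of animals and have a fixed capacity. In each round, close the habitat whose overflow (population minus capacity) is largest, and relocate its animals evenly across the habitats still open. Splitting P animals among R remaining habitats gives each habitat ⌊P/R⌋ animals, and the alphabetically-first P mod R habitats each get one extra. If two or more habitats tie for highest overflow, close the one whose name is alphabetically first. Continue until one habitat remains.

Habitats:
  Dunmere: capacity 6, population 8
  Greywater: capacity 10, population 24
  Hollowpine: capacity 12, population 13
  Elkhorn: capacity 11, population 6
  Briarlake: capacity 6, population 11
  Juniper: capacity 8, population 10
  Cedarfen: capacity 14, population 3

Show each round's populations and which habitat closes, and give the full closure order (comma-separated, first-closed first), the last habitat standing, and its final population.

Round 1: Briarlake=11 Cedarfen=3 Dunmere=8 Elkhorn=6 Greywater=24 Hollowpine=13 Juniper=10 → close Greywater (overflow 14)
  24÷6 = 4 each, +1 to first 0
Round 2: Briarlake=15 Cedarfen=7 Dunmere=12 Elkhorn=10 Hollowpine=17 Juniper=14 → close Briarlake (overflow 9)
  15÷5 = 3 each, +1 to first 0
Round 3: Cedarfen=10 Dunmere=15 Elkhorn=13 Hollowpine=20 Juniper=17 → close Dunmere (overflow 9)
  15÷4 = 3 each, +1 to first 3
Round 4: Cedarfen=14 Elkhorn=17 Hollowpine=24 Juniper=20 → close Hollowpine (overflow 12)
  24÷3 = 8 each, +1 to first 0
Round 5: Cedarfen=22 Elkhorn=25 Juniper=28 → close Juniper (overflow 20)
  28÷2 = 14 each, +1 to first 0
Round 6: Cedarfen=36 Elkhorn=39 → close Elkhorn (overflow 28)
  39÷1 = 39 each, +1 to first 0

Closure order: Greywater, Briarlake, Dunmere, Hollowpine, Juniper, Elkhorn
Last habitat: Cedarfen with 75 animals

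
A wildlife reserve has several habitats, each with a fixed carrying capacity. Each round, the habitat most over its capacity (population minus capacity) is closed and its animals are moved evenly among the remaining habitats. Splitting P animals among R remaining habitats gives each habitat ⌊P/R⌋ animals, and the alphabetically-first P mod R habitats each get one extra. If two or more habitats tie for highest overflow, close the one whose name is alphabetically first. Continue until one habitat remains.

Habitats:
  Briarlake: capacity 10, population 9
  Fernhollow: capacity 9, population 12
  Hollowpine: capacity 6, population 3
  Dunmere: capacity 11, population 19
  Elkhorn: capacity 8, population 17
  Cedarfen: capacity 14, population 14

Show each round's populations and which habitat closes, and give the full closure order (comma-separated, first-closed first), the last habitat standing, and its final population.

Closure order: Elkhorn, Dunmere, Fernhollow, Cedarfen, Briarlake
Last habitat: Hollowpine with 74 animals

Round 1: Briarlake=9 Cedarfen=14 Dunmere=19 Elkhorn=17 Fernhollow=12 Hollowpine=3 → close Elkhorn (overflow 9)
  17÷5 = 3 each, +1 to first 2
Round 2: Briarlake=13 Cedarfen=18 Dunmere=22 Fernhollow=15 Hollowpine=6 → close Dunmere (overflow 11)
  22÷4 = 5 each, +1 to first 2
Round 3: Briarlake=19 Cedarfen=24 Fernhollow=20 Hollowpine=11 → close Fernhollow (overflow 11)
  20÷3 = 6 each, +1 to first 2
Round 4: Briarlake=26 Cedarfen=31 Hollowpine=17 → close Cedarfen (overflow 17)
  31÷2 = 15 each, +1 to first 1
Round 5: Briarlake=42 Hollowpine=32 → close Briarlake (overflow 32)
  42÷1 = 42 each, +1 to first 0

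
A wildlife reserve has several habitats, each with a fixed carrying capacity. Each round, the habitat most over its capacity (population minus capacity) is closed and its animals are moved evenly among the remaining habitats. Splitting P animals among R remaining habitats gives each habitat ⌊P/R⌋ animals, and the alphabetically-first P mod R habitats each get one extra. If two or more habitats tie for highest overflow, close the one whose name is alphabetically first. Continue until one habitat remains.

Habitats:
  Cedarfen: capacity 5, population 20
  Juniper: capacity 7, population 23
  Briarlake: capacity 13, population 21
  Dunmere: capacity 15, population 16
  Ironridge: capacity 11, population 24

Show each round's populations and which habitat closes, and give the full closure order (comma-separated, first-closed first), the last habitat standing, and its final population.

Closure order: Juniper, Cedarfen, Ironridge, Briarlake
Last habitat: Dunmere with 104 animals

Round 1: Briarlake=21 Cedarfen=20 Dunmere=16 Ironridge=24 Juniper=23 → close Juniper (overflow 16)
  23÷4 = 5 each, +1 to first 3
Round 2: Briarlake=27 Cedarfen=26 Dunmere=22 Ironridge=29 → close Cedarfen (overflow 21)
  26÷3 = 8 each, +1 to first 2
Round 3: Briarlake=36 Dunmere=31 Ironridge=37 → close Ironridge (overflow 26)
  37÷2 = 18 each, +1 to first 1
Round 4: Briarlake=55 Dunmere=49 → close Briarlake (overflow 42)
  55÷1 = 55 each, +1 to first 0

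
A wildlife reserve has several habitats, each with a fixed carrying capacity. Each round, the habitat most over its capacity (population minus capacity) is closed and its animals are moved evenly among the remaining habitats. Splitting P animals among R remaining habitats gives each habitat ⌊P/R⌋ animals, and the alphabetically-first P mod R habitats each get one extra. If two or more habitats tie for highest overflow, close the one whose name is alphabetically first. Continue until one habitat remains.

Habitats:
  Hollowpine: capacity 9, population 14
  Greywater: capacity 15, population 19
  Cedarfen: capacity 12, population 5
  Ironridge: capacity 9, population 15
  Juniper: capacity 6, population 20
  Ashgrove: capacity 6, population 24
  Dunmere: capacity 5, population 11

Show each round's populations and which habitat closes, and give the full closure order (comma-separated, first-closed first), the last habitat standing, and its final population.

Round 1: Ashgrove=24 Cedarfen=5 Dunmere=11 Greywater=19 Hollowpine=14 Ironridge=15 Juniper=20 → close Ashgrove (overflow 18)
  24÷6 = 4 each, +1 to first 0
Round 2: Cedarfen=9 Dunmere=15 Greywater=23 Hollowpine=18 Ironridge=19 Juniper=24 → close Juniper (overflow 18)
  24÷5 = 4 each, +1 to first 4
Round 3: Cedarfen=14 Dunmere=20 Greywater=28 Hollowpine=23 Ironridge=23 → close Dunmere (overflow 15)
  20÷4 = 5 each, +1 to first 0
Round 4: Cedarfen=19 Greywater=33 Hollowpine=28 Ironridge=28 → close Hollowpine (overflow 19)
  28÷3 = 9 each, +1 to first 1
Round 5: Cedarfen=29 Greywater=42 Ironridge=37 → close Ironridge (overflow 28)
  37÷2 = 18 each, +1 to first 1
Round 6: Cedarfen=48 Greywater=60 → close Greywater (overflow 45)
  60÷1 = 60 each, +1 to first 0

Closure order: Ashgrove, Juniper, Dunmere, Hollowpine, Ironridge, Greywater
Last habitat: Cedarfen with 108 animals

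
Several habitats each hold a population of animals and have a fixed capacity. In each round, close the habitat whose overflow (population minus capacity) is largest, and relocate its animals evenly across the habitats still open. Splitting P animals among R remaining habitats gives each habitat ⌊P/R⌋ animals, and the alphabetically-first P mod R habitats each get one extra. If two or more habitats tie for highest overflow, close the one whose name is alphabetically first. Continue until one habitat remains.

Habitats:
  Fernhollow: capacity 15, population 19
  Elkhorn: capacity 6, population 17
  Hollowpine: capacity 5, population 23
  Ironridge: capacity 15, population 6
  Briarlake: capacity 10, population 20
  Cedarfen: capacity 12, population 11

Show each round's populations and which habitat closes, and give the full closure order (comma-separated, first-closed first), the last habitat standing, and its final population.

Closure order: Hollowpine, Elkhorn, Briarlake, Fernhollow, Cedarfen
Last habitat: Ironridge with 96 animals

Round 1: Briarlake=20 Cedarfen=11 Elkhorn=17 Fernhollow=19 Hollowpine=23 Ironridge=6 → close Hollowpine (overflow 18)
  23÷5 = 4 each, +1 to first 3
Round 2: Briarlake=25 Cedarfen=16 Elkhorn=22 Fernhollow=23 Ironridge=10 → close Elkhorn (overflow 16)
  22÷4 = 5 each, +1 to first 2
Round 3: Briarlake=31 Cedarfen=22 Fernhollow=28 Ironridge=15 → close Briarlake (overflow 21)
  31÷3 = 10 each, +1 to first 1
Round 4: Cedarfen=33 Fernhollow=38 Ironridge=25 → close Fernhollow (overflow 23)
  38÷2 = 19 each, +1 to first 0
Round 5: Cedarfen=52 Ironridge=44 → close Cedarfen (overflow 40)
  52÷1 = 52 each, +1 to first 0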